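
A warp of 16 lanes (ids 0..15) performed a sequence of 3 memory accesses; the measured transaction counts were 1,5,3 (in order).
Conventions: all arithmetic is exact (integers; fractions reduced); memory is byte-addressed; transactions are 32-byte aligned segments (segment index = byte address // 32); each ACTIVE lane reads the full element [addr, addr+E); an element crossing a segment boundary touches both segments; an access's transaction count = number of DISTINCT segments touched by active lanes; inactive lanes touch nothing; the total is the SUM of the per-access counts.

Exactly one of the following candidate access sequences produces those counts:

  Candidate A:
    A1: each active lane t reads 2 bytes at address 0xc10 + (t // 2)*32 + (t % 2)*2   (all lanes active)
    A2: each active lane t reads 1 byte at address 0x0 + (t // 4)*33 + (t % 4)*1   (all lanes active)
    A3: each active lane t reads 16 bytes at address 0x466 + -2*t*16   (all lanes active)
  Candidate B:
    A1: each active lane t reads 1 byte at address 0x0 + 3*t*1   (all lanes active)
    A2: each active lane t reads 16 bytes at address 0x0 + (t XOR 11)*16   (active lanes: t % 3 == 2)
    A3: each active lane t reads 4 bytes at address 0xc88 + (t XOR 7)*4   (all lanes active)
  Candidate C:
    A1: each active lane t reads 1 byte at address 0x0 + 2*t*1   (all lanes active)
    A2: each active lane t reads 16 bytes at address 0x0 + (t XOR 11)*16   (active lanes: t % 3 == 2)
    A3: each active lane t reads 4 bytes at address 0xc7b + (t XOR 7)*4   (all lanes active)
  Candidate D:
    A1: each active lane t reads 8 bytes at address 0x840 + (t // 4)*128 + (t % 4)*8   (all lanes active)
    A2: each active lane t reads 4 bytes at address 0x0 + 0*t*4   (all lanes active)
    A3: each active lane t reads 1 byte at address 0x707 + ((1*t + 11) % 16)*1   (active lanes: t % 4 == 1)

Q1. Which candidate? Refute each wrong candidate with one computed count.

A: A1 gives 8 transactions, not 1
B: A1 gives 2 transactions, not 1
D: A1 gives 4 transactions, not 1
C: all counts match (1,5,3)

Answer: C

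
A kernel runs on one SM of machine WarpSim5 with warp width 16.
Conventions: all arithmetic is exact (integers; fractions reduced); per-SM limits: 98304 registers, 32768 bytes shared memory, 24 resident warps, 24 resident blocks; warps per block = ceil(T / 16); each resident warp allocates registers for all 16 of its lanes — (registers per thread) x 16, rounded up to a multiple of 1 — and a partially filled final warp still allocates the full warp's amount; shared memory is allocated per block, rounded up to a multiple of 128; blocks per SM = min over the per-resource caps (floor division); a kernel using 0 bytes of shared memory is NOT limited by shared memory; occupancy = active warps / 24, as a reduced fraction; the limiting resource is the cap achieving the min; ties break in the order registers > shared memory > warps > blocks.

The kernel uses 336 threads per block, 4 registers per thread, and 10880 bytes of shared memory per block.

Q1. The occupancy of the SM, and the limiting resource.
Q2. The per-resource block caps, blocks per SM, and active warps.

Answer: occupancy 7/8, limited by warps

registers: 73 blocks
shared memory: 3 blocks
warps: 1 block
blocks: 24 blocks

Answer: 1 block, 21 active warps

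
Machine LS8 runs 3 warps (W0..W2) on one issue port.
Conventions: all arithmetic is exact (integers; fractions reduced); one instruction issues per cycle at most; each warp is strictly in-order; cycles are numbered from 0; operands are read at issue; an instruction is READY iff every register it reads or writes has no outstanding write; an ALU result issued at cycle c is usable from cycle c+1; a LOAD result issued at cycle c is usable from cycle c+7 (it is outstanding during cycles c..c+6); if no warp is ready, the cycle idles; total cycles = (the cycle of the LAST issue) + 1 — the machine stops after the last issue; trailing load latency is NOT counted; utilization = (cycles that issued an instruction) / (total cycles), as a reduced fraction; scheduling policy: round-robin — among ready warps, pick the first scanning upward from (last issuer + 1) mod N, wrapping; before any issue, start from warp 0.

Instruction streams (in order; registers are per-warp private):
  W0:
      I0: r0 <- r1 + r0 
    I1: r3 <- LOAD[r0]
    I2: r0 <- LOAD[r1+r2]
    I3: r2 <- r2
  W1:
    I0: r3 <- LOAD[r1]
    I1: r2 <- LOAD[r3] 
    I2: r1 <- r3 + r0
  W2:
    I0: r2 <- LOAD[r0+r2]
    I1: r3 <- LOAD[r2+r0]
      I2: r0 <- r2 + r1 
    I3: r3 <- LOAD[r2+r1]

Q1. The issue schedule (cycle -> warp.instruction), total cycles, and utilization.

cycle 0: W0.I0
cycle 1: W1.I0
cycle 2: W2.I0
cycle 3: W0.I1
cycle 4: W0.I2
cycle 5: W0.I3
cycle 6: idle
cycle 7: idle
cycle 8: W1.I1
cycle 9: W2.I1
cycle 10: W1.I2
cycle 11: W2.I2
cycle 12: idle
cycle 13: idle
cycle 14: idle
cycle 15: idle
cycle 16: W2.I3

Answer: 17 cycles, utilization 11/17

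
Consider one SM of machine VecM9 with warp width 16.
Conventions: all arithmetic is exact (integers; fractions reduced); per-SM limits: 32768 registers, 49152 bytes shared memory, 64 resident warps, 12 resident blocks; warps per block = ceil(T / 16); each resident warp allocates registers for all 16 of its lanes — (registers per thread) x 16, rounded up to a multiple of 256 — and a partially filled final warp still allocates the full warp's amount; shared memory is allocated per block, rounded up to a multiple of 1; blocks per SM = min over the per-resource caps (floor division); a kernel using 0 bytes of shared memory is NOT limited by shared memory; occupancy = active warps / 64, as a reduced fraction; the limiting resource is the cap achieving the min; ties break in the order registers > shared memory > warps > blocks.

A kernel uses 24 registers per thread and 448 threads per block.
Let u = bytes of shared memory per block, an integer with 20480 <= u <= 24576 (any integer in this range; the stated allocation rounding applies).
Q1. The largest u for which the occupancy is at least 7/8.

Answer: u = 24576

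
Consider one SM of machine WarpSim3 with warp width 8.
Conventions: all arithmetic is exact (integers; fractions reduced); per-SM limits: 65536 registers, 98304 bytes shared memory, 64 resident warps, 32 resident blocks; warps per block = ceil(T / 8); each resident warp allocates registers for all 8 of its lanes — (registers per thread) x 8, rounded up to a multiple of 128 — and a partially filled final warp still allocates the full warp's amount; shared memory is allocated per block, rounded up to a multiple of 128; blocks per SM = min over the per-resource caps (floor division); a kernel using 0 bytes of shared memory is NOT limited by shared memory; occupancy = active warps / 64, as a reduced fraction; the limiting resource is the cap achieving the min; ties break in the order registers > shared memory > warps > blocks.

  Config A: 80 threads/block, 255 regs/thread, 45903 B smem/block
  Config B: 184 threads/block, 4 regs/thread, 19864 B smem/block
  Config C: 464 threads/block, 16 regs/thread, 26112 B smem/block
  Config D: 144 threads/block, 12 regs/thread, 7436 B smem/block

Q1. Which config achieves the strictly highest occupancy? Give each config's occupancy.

occupancies: A 5/16, B 23/32, C 29/32, D 27/32

Answer: C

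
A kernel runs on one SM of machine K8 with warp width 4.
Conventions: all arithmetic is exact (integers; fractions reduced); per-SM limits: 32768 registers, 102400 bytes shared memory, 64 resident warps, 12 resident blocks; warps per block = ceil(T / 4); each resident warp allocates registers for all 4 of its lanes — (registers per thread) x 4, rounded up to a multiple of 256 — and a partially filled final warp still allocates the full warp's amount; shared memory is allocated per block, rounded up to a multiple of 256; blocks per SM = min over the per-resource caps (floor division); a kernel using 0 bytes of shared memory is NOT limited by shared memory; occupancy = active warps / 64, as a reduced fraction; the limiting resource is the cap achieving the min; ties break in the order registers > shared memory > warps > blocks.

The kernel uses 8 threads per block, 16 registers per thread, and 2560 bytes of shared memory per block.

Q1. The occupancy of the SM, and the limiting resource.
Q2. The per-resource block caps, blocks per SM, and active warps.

Answer: occupancy 3/8, limited by blocks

registers: 64 blocks
shared memory: 40 blocks
warps: 32 blocks
blocks: 12 blocks

Answer: 12 blocks, 24 active warps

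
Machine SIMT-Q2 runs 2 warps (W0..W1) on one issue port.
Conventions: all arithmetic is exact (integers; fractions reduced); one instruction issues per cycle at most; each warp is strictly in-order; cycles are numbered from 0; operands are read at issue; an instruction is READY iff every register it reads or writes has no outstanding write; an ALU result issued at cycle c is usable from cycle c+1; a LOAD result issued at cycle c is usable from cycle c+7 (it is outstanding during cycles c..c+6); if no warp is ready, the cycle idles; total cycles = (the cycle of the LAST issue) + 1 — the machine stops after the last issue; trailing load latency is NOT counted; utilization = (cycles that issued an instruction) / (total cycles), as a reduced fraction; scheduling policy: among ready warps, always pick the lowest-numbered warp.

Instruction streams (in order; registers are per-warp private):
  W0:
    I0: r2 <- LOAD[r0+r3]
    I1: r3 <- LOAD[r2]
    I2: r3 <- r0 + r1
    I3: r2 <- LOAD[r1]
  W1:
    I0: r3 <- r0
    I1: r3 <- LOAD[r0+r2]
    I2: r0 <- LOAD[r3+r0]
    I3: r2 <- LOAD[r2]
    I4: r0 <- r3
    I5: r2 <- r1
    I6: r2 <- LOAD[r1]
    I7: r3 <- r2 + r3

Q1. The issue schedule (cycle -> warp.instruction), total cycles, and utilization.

cycle 0: W0.I0
cycle 1: W1.I0
cycle 2: W1.I1
cycle 3: idle
cycle 4: idle
cycle 5: idle
cycle 6: idle
cycle 7: W0.I1
cycle 8: idle
cycle 9: W1.I2
cycle 10: W1.I3
cycle 11: idle
cycle 12: idle
cycle 13: idle
cycle 14: W0.I2
cycle 15: W0.I3
cycle 16: W1.I4
cycle 17: W1.I5
cycle 18: W1.I6
cycle 19: idle
cycle 20: idle
cycle 21: idle
cycle 22: idle
cycle 23: idle
cycle 24: idle
cycle 25: W1.I7

Answer: 26 cycles, utilization 6/13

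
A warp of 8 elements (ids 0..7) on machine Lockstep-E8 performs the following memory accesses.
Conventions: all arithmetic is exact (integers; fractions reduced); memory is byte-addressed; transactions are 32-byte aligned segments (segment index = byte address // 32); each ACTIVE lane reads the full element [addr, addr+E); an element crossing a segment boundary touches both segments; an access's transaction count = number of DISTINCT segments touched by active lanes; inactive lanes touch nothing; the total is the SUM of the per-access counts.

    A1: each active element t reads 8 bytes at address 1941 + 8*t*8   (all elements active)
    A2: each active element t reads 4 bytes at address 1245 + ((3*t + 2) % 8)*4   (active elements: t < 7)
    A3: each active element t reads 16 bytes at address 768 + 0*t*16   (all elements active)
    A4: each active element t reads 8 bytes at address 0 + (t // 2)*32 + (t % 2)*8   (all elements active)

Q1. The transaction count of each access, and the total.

A1: 8 transactions
A2: 2 transactions
A3: 1 transaction
A4: 4 transactions

Answer: 8,2,1,4; total 15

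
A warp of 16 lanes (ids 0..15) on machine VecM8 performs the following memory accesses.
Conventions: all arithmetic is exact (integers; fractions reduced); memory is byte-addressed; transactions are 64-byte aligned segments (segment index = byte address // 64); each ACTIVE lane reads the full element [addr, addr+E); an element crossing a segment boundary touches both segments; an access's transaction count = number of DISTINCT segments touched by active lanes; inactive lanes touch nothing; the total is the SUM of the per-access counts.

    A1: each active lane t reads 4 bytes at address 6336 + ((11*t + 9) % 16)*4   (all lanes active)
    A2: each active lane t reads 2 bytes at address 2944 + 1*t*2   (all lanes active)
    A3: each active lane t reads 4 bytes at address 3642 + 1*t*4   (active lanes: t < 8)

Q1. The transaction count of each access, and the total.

A1: 1 transaction
A2: 1 transaction
A3: 2 transactions

Answer: 1,1,2; total 4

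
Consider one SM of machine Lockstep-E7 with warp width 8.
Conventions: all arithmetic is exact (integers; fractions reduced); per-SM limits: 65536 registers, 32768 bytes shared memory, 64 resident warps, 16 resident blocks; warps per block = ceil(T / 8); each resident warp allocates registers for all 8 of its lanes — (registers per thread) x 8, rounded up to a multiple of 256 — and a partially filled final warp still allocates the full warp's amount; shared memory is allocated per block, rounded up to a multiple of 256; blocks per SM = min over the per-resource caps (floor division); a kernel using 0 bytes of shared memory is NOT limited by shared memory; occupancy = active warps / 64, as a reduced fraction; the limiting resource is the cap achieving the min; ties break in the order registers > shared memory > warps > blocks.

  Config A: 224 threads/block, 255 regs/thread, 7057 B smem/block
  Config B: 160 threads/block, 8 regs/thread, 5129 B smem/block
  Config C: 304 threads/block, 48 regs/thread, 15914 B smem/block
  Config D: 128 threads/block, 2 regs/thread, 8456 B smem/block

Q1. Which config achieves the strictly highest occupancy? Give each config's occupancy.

occupancies: A 7/16, B 15/16, C 19/32, D 3/4

Answer: B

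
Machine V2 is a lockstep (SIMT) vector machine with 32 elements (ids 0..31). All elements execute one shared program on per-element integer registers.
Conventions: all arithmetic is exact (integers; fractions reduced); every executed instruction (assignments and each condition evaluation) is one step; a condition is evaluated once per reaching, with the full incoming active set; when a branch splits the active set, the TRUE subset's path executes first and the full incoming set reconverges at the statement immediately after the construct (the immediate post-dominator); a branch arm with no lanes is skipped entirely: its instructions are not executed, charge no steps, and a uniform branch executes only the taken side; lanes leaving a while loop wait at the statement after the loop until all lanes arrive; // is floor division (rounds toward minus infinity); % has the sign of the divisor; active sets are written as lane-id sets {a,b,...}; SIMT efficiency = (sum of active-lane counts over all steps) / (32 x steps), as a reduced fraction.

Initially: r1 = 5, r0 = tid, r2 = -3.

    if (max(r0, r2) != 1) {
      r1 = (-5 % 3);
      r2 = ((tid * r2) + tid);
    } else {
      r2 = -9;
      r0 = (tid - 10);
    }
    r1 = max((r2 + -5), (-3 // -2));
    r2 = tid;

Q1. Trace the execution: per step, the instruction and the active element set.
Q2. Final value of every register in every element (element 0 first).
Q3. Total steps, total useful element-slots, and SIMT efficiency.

step 0: eval (max(r0, r2) != 1)      {0,1,2,3,4,5,6,7,8,9,10,11,12,13,14,15,16,17,18,19,20,21,22,23,24,25,26,27,28,29,30,31}
step 1: r1 <- (-5 % 3)               {0,2,3,4,5,6,7,8,9,10,11,12,13,14,15,16,17,18,19,20,21,22,23,24,25,26,27,28,29,30,31}
step 2: r2 <- ((tid * r2) + tid)     {0,2,3,4,5,6,7,8,9,10,11,12,13,14,15,16,17,18,19,20,21,22,23,24,25,26,27,28,29,30,31}
step 3: r2 <- -9                     {1}
step 4: r0 <- (tid - 10)             {1}
step 5: r1 <- max((r2 + -5), (-3 // -2)) {0,1,2,3,4,5,6,7,8,9,10,11,12,13,14,15,16,17,18,19,20,21,22,23,24,25,26,27,28,29,30,31}
step 6: r2 <- tid                    {0,1,2,3,4,5,6,7,8,9,10,11,12,13,14,15,16,17,18,19,20,21,22,23,24,25,26,27,28,29,30,31}

Answer: 7 steps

r1: 1,1,1,1,1,1,1,1,1,1,1,1,1,1,1,1,1,1,1,1,1,1,1,1,1,1,1,1,1,1,1,1
r0: 0,-9,2,3,4,5,6,7,8,9,10,11,12,13,14,15,16,17,18,19,20,21,22,23,24,25,26,27,28,29,30,31
r2: 0,1,2,3,4,5,6,7,8,9,10,11,12,13,14,15,16,17,18,19,20,21,22,23,24,25,26,27,28,29,30,31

steps = 7; useful = 160; efficiency = 160/224 = 5/7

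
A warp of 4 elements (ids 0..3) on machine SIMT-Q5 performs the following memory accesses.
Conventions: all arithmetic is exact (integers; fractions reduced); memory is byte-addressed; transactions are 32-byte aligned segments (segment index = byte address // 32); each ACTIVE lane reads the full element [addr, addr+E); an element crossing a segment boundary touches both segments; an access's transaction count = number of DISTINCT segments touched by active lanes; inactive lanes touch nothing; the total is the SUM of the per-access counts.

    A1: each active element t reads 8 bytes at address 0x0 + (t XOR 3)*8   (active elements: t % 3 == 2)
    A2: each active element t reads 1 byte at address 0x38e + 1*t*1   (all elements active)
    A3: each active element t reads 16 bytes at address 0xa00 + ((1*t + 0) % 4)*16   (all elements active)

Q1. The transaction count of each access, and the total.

A1: 1 transaction
A2: 1 transaction
A3: 2 transactions

Answer: 1,1,2; total 4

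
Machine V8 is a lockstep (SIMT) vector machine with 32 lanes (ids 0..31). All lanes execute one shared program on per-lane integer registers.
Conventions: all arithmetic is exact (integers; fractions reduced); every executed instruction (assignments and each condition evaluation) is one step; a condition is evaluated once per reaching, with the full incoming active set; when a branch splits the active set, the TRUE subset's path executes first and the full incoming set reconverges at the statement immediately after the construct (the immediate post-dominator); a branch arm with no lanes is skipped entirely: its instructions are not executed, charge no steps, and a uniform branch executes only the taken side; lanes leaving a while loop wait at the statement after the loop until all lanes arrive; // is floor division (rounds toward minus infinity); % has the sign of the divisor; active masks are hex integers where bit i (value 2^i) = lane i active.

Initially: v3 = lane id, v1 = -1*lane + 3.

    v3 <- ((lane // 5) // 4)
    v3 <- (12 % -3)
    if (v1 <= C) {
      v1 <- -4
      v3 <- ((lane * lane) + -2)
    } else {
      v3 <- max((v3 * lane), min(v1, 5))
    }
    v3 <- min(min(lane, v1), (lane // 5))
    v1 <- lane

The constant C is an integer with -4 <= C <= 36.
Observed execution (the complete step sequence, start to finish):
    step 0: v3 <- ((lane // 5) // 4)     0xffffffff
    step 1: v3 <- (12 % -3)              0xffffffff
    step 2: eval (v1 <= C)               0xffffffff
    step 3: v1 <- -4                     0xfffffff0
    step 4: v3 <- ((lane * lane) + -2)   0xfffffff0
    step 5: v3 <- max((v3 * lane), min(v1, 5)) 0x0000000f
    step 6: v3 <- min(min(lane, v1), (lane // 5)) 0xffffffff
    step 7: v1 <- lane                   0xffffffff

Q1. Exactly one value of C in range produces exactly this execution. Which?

Answer: C = -1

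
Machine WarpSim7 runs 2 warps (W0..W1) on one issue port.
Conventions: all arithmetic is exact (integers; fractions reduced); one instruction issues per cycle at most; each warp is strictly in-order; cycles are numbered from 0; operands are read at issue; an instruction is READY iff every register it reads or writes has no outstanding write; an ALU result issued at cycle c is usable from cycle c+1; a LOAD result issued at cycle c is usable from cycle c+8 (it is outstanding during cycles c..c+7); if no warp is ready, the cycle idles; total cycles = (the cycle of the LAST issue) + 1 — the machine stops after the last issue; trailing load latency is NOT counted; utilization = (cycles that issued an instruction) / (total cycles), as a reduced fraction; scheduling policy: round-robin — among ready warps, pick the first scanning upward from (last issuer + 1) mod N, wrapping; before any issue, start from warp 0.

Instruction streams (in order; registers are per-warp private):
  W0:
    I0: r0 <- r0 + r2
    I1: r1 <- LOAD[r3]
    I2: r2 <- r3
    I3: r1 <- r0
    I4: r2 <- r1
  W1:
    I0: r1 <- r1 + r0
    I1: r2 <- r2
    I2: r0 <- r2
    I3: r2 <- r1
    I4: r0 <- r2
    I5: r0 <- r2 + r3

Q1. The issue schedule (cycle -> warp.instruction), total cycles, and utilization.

cycle 0: W0.I0
cycle 1: W1.I0
cycle 2: W0.I1
cycle 3: W1.I1
cycle 4: W0.I2
cycle 5: W1.I2
cycle 6: W1.I3
cycle 7: W1.I4
cycle 8: W1.I5
cycle 9: idle
cycle 10: W0.I3
cycle 11: W0.I4

Answer: 12 cycles, utilization 11/12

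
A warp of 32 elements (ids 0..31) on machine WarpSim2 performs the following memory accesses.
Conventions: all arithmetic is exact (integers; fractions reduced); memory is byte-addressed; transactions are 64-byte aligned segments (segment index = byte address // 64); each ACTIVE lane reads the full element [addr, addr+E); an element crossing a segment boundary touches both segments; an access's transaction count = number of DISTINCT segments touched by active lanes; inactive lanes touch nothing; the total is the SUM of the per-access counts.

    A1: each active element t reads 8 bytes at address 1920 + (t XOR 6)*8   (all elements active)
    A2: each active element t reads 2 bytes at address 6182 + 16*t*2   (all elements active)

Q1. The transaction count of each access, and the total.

A1: 4 transactions
A2: 17 transactions

Answer: 4,17; total 21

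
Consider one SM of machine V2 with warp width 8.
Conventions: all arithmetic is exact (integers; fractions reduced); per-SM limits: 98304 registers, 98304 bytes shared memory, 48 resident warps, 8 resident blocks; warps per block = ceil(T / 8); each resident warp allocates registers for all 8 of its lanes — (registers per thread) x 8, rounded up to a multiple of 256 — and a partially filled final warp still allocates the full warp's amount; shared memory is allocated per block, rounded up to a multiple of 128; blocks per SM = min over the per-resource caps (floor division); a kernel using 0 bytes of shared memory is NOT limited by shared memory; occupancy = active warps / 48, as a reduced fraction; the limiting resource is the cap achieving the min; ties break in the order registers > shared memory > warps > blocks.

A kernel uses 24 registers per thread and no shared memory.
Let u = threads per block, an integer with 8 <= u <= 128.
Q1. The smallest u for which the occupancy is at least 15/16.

Answer: u = 41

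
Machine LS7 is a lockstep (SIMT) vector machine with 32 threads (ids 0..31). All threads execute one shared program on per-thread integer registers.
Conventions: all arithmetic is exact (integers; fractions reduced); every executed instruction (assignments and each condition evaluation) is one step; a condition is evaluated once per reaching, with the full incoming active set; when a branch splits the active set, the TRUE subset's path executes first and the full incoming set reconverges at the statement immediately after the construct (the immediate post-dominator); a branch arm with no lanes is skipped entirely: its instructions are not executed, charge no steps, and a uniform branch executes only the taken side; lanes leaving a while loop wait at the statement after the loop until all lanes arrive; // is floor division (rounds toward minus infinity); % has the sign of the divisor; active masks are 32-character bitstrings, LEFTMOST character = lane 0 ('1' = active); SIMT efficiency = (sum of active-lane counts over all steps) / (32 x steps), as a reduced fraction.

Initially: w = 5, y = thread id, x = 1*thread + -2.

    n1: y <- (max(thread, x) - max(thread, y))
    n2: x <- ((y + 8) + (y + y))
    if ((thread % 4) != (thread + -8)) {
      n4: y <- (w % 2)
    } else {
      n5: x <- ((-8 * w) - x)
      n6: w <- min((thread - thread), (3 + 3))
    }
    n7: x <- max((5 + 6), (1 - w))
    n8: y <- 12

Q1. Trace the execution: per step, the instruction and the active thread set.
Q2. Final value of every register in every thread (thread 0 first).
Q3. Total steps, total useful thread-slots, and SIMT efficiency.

step 0: y <- (max(thread, x) - max(thread, y)) 11111111111111111111111111111111
step 1: x <- ((y + 8) + (y + y))     11111111111111111111111111111111
step 2: eval ((thread % 4) != (thread + -8)) 11111111111111111111111111111111
step 3: y <- (w % 2)                 11111111000011111111111111111111
step 4: x <- ((-8 * w) - x)          00000000111100000000000000000000
step 5: w <- min((thread - thread), (3 + 3)) 00000000111100000000000000000000
step 6: x <- max((5 + 6), (1 - w))   11111111111111111111111111111111
step 7: y <- 12                      11111111111111111111111111111111

Answer: 8 steps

w: 5,5,5,5,5,5,5,5,0,0,0,0,5,5,5,5,5,5,5,5,5,5,5,5,5,5,5,5,5,5,5,5
y: 12,12,12,12,12,12,12,12,12,12,12,12,12,12,12,12,12,12,12,12,12,12,12,12,12,12,12,12,12,12,12,12
x: 11,11,11,11,11,11,11,11,11,11,11,11,11,11,11,11,11,11,11,11,11,11,11,11,11,11,11,11,11,11,11,11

steps = 8; useful = 196; efficiency = 196/256 = 49/64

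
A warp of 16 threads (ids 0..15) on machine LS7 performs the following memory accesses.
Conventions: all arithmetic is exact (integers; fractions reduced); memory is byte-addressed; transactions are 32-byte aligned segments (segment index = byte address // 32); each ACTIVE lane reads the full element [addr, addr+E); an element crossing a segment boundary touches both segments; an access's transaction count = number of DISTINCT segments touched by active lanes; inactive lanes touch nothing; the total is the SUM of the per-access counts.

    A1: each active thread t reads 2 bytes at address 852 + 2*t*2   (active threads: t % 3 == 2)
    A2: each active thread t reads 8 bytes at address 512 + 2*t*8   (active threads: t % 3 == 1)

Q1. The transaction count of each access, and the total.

A1: 3 transactions
A2: 5 transactions

Answer: 3,5; total 8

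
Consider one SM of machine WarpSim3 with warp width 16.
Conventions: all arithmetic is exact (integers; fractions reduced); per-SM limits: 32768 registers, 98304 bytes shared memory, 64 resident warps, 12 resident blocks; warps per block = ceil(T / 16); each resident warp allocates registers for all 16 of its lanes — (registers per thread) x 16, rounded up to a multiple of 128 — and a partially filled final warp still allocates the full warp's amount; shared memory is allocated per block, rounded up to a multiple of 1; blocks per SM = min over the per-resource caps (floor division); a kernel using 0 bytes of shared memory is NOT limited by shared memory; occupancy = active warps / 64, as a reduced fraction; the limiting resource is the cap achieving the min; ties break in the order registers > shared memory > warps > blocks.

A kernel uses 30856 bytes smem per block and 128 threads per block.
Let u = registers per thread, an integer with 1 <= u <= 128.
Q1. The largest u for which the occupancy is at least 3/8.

Answer: u = 80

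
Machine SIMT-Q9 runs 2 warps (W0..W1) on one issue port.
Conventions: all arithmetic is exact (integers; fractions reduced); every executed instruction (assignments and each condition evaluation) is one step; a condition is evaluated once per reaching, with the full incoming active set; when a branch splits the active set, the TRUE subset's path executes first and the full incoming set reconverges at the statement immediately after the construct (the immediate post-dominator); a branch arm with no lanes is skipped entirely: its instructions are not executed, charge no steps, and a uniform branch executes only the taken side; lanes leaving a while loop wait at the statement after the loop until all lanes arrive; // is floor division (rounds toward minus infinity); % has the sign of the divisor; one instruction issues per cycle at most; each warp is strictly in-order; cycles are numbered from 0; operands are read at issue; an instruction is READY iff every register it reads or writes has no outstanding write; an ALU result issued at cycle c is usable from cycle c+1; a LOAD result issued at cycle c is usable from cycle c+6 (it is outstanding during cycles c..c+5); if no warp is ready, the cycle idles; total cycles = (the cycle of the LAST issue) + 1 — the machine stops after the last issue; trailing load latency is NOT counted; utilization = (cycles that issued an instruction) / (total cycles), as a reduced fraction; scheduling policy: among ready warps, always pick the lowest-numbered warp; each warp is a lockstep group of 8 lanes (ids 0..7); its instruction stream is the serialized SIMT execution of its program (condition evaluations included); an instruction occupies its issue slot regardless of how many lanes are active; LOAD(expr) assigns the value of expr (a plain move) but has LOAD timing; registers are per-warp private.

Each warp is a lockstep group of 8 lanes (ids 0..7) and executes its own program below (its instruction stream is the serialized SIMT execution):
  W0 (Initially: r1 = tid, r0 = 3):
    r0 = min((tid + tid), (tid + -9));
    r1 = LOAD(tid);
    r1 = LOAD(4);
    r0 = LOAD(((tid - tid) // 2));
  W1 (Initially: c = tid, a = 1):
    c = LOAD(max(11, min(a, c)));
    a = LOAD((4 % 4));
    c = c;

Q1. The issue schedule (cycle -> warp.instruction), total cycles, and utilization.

cycle 0: W0.I0
cycle 1: W0.I1
cycle 2: W1.I0
cycle 3: W1.I1
cycle 4: idle
cycle 5: idle
cycle 6: idle
cycle 7: W0.I2
cycle 8: W0.I3
cycle 9: W1.I2

Answer: 10 cycles, utilization 7/10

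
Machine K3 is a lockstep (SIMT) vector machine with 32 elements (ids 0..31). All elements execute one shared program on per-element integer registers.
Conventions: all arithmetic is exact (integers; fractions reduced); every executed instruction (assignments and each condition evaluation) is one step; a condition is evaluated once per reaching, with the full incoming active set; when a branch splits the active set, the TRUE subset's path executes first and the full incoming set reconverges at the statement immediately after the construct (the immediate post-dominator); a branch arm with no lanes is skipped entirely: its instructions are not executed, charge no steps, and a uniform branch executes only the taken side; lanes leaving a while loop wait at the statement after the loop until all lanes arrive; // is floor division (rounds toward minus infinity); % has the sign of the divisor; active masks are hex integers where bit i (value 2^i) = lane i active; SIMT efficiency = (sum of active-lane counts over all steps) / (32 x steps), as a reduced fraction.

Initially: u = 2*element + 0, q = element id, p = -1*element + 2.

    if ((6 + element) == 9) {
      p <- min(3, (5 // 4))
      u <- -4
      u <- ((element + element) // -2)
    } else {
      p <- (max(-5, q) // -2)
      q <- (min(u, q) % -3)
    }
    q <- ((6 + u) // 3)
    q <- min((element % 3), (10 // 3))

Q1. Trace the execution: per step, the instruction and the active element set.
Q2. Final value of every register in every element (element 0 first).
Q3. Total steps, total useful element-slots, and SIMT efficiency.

step 0: eval ((6 + element) == 9)    0xffffffff
step 1: p <- min(3, (5 // 4))        0x00000008
step 2: u <- -4                      0x00000008
step 3: u <- ((element + element) // -2) 0x00000008
step 4: p <- (max(-5, q) // -2)      0xfffffff7
step 5: q <- (min(u, q) % -3)        0xfffffff7
step 6: q <- ((6 + u) // 3)          0xffffffff
step 7: q <- min((element % 3), (10 // 3)) 0xffffffff

Answer: 8 steps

u: 0,2,4,-3,8,10,12,14,16,18,20,22,24,26,28,30,32,34,36,38,40,42,44,46,48,50,52,54,56,58,60,62
q: 0,1,2,0,1,2,0,1,2,0,1,2,0,1,2,0,1,2,0,1,2,0,1,2,0,1,2,0,1,2,0,1
p: 0,-1,-1,1,-2,-3,-3,-4,-4,-5,-5,-6,-6,-7,-7,-8,-8,-9,-9,-10,-10,-11,-11,-12,-12,-13,-13,-14,-14,-15,-15,-16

steps = 8; useful = 161; efficiency = 161/256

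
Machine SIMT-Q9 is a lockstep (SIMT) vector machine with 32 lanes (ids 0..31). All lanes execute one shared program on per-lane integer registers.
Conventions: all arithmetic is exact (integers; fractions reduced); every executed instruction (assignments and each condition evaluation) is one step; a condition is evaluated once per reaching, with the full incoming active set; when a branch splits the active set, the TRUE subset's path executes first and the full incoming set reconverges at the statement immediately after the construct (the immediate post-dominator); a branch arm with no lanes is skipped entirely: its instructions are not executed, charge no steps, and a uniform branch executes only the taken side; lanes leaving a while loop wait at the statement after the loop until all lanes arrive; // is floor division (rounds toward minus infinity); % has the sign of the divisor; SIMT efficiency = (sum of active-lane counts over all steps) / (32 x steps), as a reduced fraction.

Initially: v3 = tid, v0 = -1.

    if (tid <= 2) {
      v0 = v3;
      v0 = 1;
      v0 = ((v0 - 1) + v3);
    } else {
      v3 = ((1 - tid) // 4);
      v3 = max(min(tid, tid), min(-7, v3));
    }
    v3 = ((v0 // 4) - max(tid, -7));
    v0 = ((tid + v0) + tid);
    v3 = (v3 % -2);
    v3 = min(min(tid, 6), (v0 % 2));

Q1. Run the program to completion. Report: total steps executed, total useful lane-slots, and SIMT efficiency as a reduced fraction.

Answer: 10 steps, 227 useful, 227/320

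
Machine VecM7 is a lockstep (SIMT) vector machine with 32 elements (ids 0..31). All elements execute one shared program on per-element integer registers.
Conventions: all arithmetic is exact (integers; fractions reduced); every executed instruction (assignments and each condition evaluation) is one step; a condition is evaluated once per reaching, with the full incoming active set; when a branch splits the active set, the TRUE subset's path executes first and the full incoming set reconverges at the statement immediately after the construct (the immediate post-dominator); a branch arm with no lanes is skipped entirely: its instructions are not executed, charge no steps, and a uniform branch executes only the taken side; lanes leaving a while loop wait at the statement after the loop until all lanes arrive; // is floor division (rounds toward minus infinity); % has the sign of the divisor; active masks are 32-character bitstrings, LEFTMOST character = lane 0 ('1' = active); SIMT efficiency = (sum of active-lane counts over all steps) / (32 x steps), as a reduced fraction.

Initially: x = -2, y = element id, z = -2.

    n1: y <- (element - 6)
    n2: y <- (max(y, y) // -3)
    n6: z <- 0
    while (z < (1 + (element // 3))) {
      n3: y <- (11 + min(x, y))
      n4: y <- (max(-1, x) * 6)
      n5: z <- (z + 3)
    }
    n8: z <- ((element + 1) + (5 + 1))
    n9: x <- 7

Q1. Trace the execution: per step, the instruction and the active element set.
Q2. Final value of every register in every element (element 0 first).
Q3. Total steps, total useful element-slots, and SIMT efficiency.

step 0: y <- (element - 6)           11111111111111111111111111111111
step 1: y <- (max(y, y) // -3)       11111111111111111111111111111111
step 2: z <- 0                       11111111111111111111111111111111
step 3: eval (z < (1 + (element // 3))) 11111111111111111111111111111111
step 4: y <- (11 + min(x, y))        11111111111111111111111111111111
step 5: y <- (max(-1, x) * 6)        11111111111111111111111111111111
step 6: z <- (z + 3)                 11111111111111111111111111111111
step 7: eval (z < (1 + (element // 3))) 11111111111111111111111111111111
step 8: y <- (11 + min(x, y))        00000000011111111111111111111111
step 9: y <- (max(-1, x) * 6)        00000000011111111111111111111111
step 10: z <- (z + 3)                 00000000011111111111111111111111
step 11: eval (z < (1 + (element // 3))) 00000000011111111111111111111111
step 12: y <- (11 + min(x, y))        00000000000000000011111111111111
step 13: y <- (max(-1, x) * 6)        00000000000000000011111111111111
step 14: z <- (z + 3)                 00000000000000000011111111111111
step 15: eval (z < (1 + (element // 3))) 00000000000000000011111111111111
step 16: y <- (11 + min(x, y))        00000000000000000000000000011111
step 17: y <- (max(-1, x) * 6)        00000000000000000000000000011111
step 18: z <- (z + 3)                 00000000000000000000000000011111
step 19: eval (z < (1 + (element // 3))) 00000000000000000000000000011111
step 20: z <- ((element + 1) + (5 + 1)) 11111111111111111111111111111111
step 21: x <- 7                       11111111111111111111111111111111

Answer: 22 steps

x: 7,7,7,7,7,7,7,7,7,7,7,7,7,7,7,7,7,7,7,7,7,7,7,7,7,7,7,7,7,7,7,7
y: -6,-6,-6,-6,-6,-6,-6,-6,-6,-6,-6,-6,-6,-6,-6,-6,-6,-6,-6,-6,-6,-6,-6,-6,-6,-6,-6,-6,-6,-6,-6,-6
z: 7,8,9,10,11,12,13,14,15,16,17,18,19,20,21,22,23,24,25,26,27,28,29,30,31,32,33,34,35,36,37,38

steps = 22; useful = 488; efficiency = 488/704 = 61/88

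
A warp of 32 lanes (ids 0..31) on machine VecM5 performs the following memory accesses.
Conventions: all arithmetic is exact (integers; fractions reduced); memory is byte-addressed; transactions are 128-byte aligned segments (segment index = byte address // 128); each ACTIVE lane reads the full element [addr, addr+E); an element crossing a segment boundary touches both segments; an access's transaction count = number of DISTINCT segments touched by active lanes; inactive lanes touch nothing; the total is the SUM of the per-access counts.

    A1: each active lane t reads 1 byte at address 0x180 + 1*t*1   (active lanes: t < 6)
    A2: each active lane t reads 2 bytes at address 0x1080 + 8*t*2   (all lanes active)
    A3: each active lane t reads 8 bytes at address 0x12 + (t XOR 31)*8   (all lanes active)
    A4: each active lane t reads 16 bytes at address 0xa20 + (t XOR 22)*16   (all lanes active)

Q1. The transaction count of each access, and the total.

A1: 1 transaction
A2: 4 transactions
A3: 3 transactions
A4: 5 transactions

Answer: 1,4,3,5; total 13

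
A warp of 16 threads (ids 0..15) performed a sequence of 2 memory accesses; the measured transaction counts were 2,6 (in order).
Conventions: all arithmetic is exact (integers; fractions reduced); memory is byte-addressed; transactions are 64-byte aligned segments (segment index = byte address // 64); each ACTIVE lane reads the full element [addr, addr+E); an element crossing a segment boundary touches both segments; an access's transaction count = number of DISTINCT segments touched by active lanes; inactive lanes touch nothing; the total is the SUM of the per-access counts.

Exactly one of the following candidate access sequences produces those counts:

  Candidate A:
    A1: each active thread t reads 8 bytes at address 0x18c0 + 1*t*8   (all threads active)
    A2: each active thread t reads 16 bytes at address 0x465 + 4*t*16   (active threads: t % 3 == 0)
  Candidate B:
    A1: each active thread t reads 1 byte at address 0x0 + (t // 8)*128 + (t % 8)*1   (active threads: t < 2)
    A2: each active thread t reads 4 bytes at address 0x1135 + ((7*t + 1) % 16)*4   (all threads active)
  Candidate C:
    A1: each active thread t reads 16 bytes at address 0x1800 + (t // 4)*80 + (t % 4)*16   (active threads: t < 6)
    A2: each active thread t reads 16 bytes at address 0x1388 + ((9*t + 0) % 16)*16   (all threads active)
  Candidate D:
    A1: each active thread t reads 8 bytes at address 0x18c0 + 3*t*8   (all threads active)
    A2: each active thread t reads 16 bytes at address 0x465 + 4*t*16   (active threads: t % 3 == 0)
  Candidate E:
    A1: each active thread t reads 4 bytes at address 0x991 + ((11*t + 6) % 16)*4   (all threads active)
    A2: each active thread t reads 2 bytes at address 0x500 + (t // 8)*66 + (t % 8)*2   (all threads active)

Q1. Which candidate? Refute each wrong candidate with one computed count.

B: A1 gives 1 transaction, not 2
C: A2 gives 5 transactions, not 6
D: A1 gives 6 transactions, not 2
E: A2 gives 2 transactions, not 6
A: all counts match (2,6)

Answer: A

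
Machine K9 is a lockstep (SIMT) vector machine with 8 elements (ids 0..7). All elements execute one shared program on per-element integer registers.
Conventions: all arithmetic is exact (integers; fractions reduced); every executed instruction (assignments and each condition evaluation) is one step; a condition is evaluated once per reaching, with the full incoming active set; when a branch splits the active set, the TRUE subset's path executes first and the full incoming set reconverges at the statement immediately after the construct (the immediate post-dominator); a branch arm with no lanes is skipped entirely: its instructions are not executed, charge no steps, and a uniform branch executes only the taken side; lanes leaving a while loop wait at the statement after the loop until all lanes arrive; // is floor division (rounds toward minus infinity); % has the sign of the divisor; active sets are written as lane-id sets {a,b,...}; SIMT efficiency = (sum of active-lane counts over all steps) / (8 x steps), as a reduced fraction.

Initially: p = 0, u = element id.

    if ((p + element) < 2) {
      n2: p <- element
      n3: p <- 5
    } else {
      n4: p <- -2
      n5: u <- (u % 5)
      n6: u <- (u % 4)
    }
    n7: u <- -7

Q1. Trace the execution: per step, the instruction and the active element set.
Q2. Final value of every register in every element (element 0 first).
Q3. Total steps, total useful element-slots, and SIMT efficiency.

step 0: eval ((p + element) < 2)     {0,1,2,3,4,5,6,7}
step 1: p <- element                 {0,1}
step 2: p <- 5                       {0,1}
step 3: p <- -2                      {2,3,4,5,6,7}
step 4: u <- (u % 5)                 {2,3,4,5,6,7}
step 5: u <- (u % 4)                 {2,3,4,5,6,7}
step 6: u <- -7                      {0,1,2,3,4,5,6,7}

Answer: 7 steps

p: 5,5,-2,-2,-2,-2,-2,-2
u: -7,-7,-7,-7,-7,-7,-7,-7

steps = 7; useful = 38; efficiency = 38/56 = 19/28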